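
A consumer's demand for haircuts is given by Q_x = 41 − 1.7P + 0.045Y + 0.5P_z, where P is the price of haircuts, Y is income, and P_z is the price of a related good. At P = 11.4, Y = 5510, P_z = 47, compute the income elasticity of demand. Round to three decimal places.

Evaluating quantity at (P, Y, P_z) gives Q_x = 41 − 1.7(11.4) + 0.045(5510) + 0.5(47) = 41 − 19.38 + 247.95 + 23.5 = 293.07.
∂Q_x/∂Y = +0.045, so E_I = 0.045·(5510/293.07) ≈ 0.846.
E_I ∈ (0,1): normal good (necessity).

0.846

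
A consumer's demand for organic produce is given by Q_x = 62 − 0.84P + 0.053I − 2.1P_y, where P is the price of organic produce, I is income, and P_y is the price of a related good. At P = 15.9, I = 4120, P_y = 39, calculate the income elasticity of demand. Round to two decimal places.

At the given point, Q_x = 62 − 0.84(15.9) + 0.053(4120) − 2.1(39) = 62 − 13.356 + 218.36 − 81.9 = 185.104.
∂Q_x/∂I = +0.053, so E_I = 0.053·(4120/185.104) ≈ 1.18.
E_I > 1: normal good (luxury).

1.18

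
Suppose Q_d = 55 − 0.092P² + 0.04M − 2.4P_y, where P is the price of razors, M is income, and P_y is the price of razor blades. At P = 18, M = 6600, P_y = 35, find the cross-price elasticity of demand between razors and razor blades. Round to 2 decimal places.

-0.41

Substituting, Q_d = 55 − 0.092(18)² + 0.04(6600) − 2.4(35) = 55 − 29.808 + 264 − 84 = 205.192.
∂Q_d/∂P_y = −2.4, so E_xy = -2.4·(35/205.192) ≈ -0.41.
E_xy < 0: the goods are complements.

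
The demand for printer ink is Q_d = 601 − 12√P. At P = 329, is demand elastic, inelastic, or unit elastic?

At P = 329, Q_d = 383.3397.
dQ_d/dP = −12/(2√P) = −12/(2·18.1384).
Point elasticity E = (dQ_d/dP)·(P/Q_d) = -0.3308 × 329/383.3397 ≈ -0.284.
|E| ≈ 0.284 < 1, so demand is inelastic.

inelastic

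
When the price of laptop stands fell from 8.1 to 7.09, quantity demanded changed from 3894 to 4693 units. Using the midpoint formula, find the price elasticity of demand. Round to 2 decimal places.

-1.40

%Δq = (4693 − 3894)/[(3894 + 4693)/2] = 799/4293.5 ≈ 0.1861.
%ΔP = (7.09 − 8.1)/[(8.1 + 7.09)/2] = -1.01/7.595 ≈ -0.1330.
Arc elasticity E = %Δq/%ΔP ≈ 0.1861/-0.1330 ≈ -1.40.
|E| > 1: demand is elastic over this range.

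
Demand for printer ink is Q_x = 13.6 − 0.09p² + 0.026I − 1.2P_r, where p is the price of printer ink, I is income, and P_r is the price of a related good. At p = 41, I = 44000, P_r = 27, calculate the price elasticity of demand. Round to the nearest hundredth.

Q_x = 13.6 − 0.09(41)² + 0.026(44000) − 1.2(27) = 13.6 − 151.29 + 1144 − 32.4 = 973.91.
∂Q_x/∂p = −2·0.09·p = -7.38, so E_p = -7.38·(41/973.91) ≈ -0.31.
|E_p| < 1: demand is inelastic.

-0.31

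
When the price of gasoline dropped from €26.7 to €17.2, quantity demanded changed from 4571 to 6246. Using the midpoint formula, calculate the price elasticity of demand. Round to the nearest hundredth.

-0.72

%Δq = (6246 − 4571)/[(4571 + 6246)/2] = 1675/5408.5 ≈ 0.3097.
%Δp = (17.2 − 26.7)/[(26.7 + 17.2)/2] = -9.5/21.95 ≈ -0.4328.
Arc elasticity E = %Δq/%Δp ≈ 0.3097/-0.4328 ≈ -0.72.
|E| < 1: demand is inelastic over this range.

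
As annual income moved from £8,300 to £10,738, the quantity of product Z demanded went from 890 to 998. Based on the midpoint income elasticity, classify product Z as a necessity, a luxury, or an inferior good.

%ΔQ = (998 − 890)/[(890+998)/2] = 108/944 ≈ 0.1144.
%ΔI = (10,738 − 8,300)/[(8,300+10,738)/2] = 2438/9519 ≈ 0.2561.
E_I = %ΔQ/%ΔI ≈ 0.447.
E_I ∈ (0,1): normal good (necessity).

necessity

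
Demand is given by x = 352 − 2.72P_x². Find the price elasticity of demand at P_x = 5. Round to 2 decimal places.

-0.48

At P_x = 5, x = 284.
dx/dP_x = −2·2.72·P_x = −27.2.
Point elasticity E = (dx/dP_x)·(P_x/x) = -27.2 × 5/284 ≈ -0.48.
|E| < 1, so demand is inelastic at this price.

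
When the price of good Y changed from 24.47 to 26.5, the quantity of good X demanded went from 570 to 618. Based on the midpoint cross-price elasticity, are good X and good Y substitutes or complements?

%ΔQ_x = (618 − 570)/[(570+618)/2] = 48/594 ≈ 0.0808.
%ΔP_y = (26.5 − 24.47)/[(24.47+26.5)/2] ≈ 0.0797.
E_xy = 0.0808/0.0797 ≈ 1.014.
E_xy > 0, so the goods are substitutes.

substitutes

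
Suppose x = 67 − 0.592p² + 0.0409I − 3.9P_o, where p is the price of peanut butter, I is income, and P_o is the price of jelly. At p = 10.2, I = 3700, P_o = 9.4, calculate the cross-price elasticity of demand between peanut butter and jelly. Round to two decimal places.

At the given point, x = 67 − 0.592(10.2)² + 0.0409(3700) − 3.9(9.4) = 67 − 61.5917 + 151.33 − 36.66 = 120.0783.
∂x/∂P_o = −3.9, so E_xy = -3.9·(9.4/120.0783) ≈ -0.31.
E_xy < 0: the goods are complements.

-0.31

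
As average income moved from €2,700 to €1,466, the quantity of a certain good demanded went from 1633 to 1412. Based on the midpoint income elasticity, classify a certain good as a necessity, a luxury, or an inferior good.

necessity

%ΔQ = (1412 − 1633)/[(1633+1412)/2] = -221/1522.5 ≈ -0.1452.
%ΔI = (1,466 − 2,700)/[(2,700+1,466)/2] = -1234/2083 ≈ -0.5924.
E_I = %ΔQ/%ΔI ≈ 0.245.
E_I ∈ (0,1): normal good (necessity).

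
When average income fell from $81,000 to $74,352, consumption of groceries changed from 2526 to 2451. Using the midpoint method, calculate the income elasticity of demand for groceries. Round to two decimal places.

%ΔQ = (2451 − 2526)/[(2526+2451)/2] = -75/2488.5 ≈ -0.0301.
%ΔI = (74,352 − 81,000)/[(81,000+74,352)/2] = -6648/77676 ≈ -0.0856.
E_I = %ΔQ/%ΔI ≈ 0.35.
E_I ∈ (0,1): normal good (necessity).

0.35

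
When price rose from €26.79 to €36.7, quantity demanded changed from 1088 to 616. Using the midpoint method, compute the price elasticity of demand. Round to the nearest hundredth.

-1.77

%ΔQ = (616 − 1088)/[(1088 + 616)/2] = -472/852 ≈ -0.5540.
%Δp = (36.7 − 26.79)/[(26.79 + 36.7)/2] = 9.91/31.745 ≈ 0.3122.
Arc elasticity E = %ΔQ/%Δp ≈ -0.5540/0.3122 ≈ -1.77.
|E| > 1: demand is elastic over this range.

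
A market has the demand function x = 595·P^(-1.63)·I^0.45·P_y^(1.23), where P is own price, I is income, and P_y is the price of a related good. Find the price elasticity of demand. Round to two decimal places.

-1.63

For a Cobb–Douglas (constant-elasticity) form x = A·P^α·…, the elasticity with respect to P equals the exponent α at every point.
Here the exponent on P is -1.63, so the price elasticity of demand is -1.63.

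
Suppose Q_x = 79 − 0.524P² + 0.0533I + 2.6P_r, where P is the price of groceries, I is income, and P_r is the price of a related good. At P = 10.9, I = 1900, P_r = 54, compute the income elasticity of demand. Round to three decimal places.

At the given point, Q_x = 79 − 0.524(10.9)² + 0.0533(1900) + 2.6(54) = 79 − 62.2564 + 101.27 + 140.4 = 258.4136.
∂Q_x/∂I = +0.0533, so E_I = 0.0533·(1900/258.4136) ≈ 0.392.
E_I ∈ (0,1): normal good (necessity).

0.392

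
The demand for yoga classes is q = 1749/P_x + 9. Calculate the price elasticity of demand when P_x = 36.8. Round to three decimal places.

At P_x = 36.8, q = 56.5272.
dq/dP_x = −1749/P_x² = −1.2915.
Point elasticity E = (dq/dP_x)·(P_x/q) = -1.2915 × 36.8/56.5272 ≈ -0.841.
|E| < 1, so demand is inelastic at this price.

-0.841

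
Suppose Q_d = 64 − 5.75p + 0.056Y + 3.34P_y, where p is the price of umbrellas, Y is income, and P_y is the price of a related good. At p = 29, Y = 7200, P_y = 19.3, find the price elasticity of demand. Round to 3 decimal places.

-0.457

Q_d = 64 − 5.75(29) + 0.056(7200) + 3.34(19.3) = 64 − 166.75 + 403.2 + 64.462 = 364.912.
∂Q_d/∂p = −5.75, so E_p = (−5.75)·(29/364.912) ≈ -0.457.
|E_p| < 1: demand is inelastic.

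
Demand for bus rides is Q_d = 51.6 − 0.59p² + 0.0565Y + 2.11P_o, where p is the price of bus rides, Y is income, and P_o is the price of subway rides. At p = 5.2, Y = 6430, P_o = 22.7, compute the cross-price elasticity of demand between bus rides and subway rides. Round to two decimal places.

0.11

Substituting, Q_d = 51.6 − 0.59(5.2)² + 0.0565(6430) + 2.11(22.7) = 51.6 − 15.9536 + 363.295 + 47.897 = 446.8384.
∂Q_d/∂P_o = +2.11, so E_xy = 2.11·(22.7/446.8384) ≈ 0.11.
E_xy > 0: the goods are substitutes.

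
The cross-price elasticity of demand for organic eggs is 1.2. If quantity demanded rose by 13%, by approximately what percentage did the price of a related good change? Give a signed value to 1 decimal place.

10.8

%ΔQ ≈ E × %ΔP_y ⇒ %ΔP_y = %ΔQ / E = (13%)/(1.2) ≈ 10.8%.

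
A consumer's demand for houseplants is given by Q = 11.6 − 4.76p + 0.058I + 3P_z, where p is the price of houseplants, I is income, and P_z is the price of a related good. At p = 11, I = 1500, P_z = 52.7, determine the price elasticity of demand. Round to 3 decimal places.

-0.256

Q = 11.6 − 4.76(11) + 0.058(1500) + 3(52.7) = 11.6 − 52.36 + 87 + 158.1 = 204.34.
∂Q/∂p = −4.76, so E_p = (−4.76)·(11/204.34) ≈ -0.256.
|E_p| < 1: demand is inelastic.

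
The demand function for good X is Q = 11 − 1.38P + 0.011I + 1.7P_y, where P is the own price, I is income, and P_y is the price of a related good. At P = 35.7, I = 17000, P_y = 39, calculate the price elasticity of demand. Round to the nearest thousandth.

First evaluate Q: 11 − 1.38(35.7) + 0.011(17000) + 1.7(39) = 11 − 49.266 + 187 + 66.3 = 215.034.
∂Q/∂P = −1.38, so E_p = (−1.38)·(35.7/215.034) ≈ -0.229.
|E_p| < 1: demand is inelastic.

-0.229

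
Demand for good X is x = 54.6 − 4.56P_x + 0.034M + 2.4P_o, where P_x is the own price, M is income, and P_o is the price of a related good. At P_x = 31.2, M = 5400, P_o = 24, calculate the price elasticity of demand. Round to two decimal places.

-0.93

First evaluate x: 54.6 − 4.56(31.2) + 0.034(5400) + 2.4(24) = 54.6 − 142.272 + 183.6 + 57.6 = 153.528.
∂x/∂P_x = −4.56, so E_p = (−4.56)·(31.2/153.528) ≈ -0.93.
|E_p| < 1: demand is inelastic.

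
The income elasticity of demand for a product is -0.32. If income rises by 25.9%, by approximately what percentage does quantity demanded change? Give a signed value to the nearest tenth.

%ΔQ ≈ E × %ΔI = (-0.32) × (25.9%) ≈ -8.3%.

-8.3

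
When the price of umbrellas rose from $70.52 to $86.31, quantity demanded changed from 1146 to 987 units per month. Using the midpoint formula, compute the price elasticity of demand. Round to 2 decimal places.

-0.74

%ΔQ = (987 − 1146)/[(1146 + 987)/2] = -159/1066.5 ≈ -0.1491.
%ΔP = (86.31 − 70.52)/[(70.52 + 86.31)/2] = 15.79/78.415 ≈ 0.2014.
Arc elasticity E = %ΔQ/%ΔP ≈ -0.1491/0.2014 ≈ -0.74.
|E| < 1: demand is inelastic over this range.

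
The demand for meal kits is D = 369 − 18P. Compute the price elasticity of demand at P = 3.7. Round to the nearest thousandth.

-0.220

At P = 3.7, D = 302.4.
dD/dP = −18.
Point elasticity E = (dD/dP)·(P/D) = -18 × 3.7/302.4 ≈ -0.220.
|E| < 1, so demand is inelastic at this price.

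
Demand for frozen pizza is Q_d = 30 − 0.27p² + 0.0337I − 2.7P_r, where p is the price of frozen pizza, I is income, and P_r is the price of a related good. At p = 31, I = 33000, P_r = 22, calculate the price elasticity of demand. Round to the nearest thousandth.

Substituting, Q_d = 30 − 0.27(31)² + 0.0337(33000) − 2.7(22) = 30 − 259.47 + 1112.1 − 59.4 = 823.23.
∂Q_d/∂p = −2·0.27·p = -16.74, so E_p = -16.74·(31/823.23) ≈ -0.630.
|E_p| < 1: demand is inelastic.

-0.630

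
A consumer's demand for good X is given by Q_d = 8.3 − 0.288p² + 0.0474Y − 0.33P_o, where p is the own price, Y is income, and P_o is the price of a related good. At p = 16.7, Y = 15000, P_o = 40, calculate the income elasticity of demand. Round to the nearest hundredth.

1.14

Evaluating quantity at (p, Y, P_o) gives Q_d = 8.3 − 0.288(16.7)² + 0.0474(15000) − 0.33(40) = 8.3 − 80.3203 + 711 − 13.2 = 625.7797.
∂Q_d/∂Y = +0.0474, so E_I = 0.0474·(15000/625.7797) ≈ 1.14.
E_I > 1: normal good (luxury).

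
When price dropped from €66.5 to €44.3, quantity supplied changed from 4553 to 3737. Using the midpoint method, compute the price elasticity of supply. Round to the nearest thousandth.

0.491

%Δq = (3737 − 4553)/[(4553 + 3737)/2] = -816/4145 ≈ -0.1969.
%ΔP = (44.3 − 66.5)/[(66.5 + 44.3)/2] = -22.2/55.4 ≈ -0.4007.
Arc elasticity E = %Δq/%ΔP ≈ -0.1969/-0.4007 ≈ 0.491.
|E| < 1: supply is inelastic over this range.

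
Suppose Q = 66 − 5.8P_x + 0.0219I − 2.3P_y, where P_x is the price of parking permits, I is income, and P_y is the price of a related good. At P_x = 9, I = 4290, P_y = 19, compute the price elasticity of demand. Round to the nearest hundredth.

At the given point, Q = 66 − 5.8(9) + 0.0219(4290) − 2.3(19) = 66 − 52.2 + 93.951 − 43.7 = 64.051.
∂Q/∂P_x = −5.8, so E_p = (−5.8)·(9/64.051) ≈ -0.81.
|E_p| < 1: demand is inelastic.

-0.81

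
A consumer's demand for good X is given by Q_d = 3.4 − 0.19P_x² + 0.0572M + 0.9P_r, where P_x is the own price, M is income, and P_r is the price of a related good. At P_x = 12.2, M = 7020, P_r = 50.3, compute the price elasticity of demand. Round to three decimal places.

Q_d = 3.4 − 0.19(12.2)² + 0.0572(7020) + 0.9(50.3) = 3.4 − 28.2796 + 401.544 + 45.27 = 421.9344.
∂Q_d/∂P_x = −2·0.19·P_x = -4.636, so E_p = -4.636·(12.2/421.9344) ≈ -0.134.
|E_p| < 1: demand is inelastic.

-0.134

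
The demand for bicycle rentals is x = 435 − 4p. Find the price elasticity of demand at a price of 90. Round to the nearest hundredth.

-4.80

At p = 90, x = 75.
dx/dp = −4.
Point elasticity E = (dx/dp)·(p/x) = -4 × 90/75 ≈ -4.80.
|E| > 1, so demand is elastic at this price.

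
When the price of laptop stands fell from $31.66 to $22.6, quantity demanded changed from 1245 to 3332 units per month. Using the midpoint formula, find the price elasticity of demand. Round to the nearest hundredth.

-2.73

%Δq = (3332 − 1245)/[(1245 + 3332)/2] = 2087/2288.5 ≈ 0.9120.
%Δp = (22.6 − 31.66)/[(31.66 + 22.6)/2] = -9.06/27.13 ≈ -0.3339.
Arc elasticity E = %Δq/%Δp ≈ 0.9120/-0.3339 ≈ -2.73.
|E| > 1: demand is elastic over this range.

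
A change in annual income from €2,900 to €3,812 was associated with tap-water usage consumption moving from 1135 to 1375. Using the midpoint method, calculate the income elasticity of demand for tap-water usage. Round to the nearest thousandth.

0.704

%ΔQ = (1375 − 1135)/[(1135+1375)/2] = 240/1255 ≈ 0.1912.
%ΔI = (3,812 − 2,900)/[(2,900+3,812)/2] = 912/3356 ≈ 0.2718.
E_I = %ΔQ/%ΔI ≈ 0.704.
E_I ∈ (0,1): normal good (necessity).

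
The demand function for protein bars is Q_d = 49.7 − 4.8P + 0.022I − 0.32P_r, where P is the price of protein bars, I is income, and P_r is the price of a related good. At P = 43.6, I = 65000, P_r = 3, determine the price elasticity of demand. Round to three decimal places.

Q_d = 49.7 − 4.8(43.6) + 0.022(65000) − 0.32(3) = 49.7 − 209.28 + 1430 − 0.96 = 1269.46.
∂Q_d/∂P = −4.8, so E_p = (−4.8)·(43.6/1269.46) ≈ -0.165.
|E_p| < 1: demand is inelastic.

-0.165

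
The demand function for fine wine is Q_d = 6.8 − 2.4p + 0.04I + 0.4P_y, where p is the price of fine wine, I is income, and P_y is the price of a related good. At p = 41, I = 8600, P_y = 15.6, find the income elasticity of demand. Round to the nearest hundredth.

Substituting, Q_d = 6.8 − 2.4(41) + 0.04(8600) + 0.4(15.6) = 6.8 − 98.4 + 344 + 6.24 = 258.64.
∂Q_d/∂I = +0.04, so E_I = 0.04·(8600/258.64) ≈ 1.33.
E_I > 1: normal good (luxury).

1.33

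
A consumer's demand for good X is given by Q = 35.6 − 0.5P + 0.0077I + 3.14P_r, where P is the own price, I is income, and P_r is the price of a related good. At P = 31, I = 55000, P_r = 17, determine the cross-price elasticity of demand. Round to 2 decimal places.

Evaluating quantity at (P, I, P_r) gives Q = 35.6 − 0.5(31) + 0.0077(55000) + 3.14(17) = 35.6 − 15.5 + 423.5 + 53.38 = 496.98.
∂Q/∂P_r = +3.14, so E_xy = 3.14·(17/496.98) ≈ 0.11.
E_xy > 0: the goods are substitutes.

0.11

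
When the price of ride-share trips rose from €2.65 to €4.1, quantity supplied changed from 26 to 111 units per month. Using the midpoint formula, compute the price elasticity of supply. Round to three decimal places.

%ΔQ = (111 − 26)/[(26 + 111)/2] = 85/68.5 ≈ 1.2409.
%ΔP = (4.1 − 2.65)/[(2.65 + 4.1)/2] = 1.45/3.375 ≈ 0.4296.
Arc elasticity E = %ΔQ/%ΔP ≈ 1.2409/0.4296 ≈ 2.888.
|E| > 1: supply is elastic over this range.

2.888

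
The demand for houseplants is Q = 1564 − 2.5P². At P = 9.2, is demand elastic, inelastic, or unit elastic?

At P = 9.2, Q = 1352.4.
dQ/dP = −2·2.5·P = −46.
Point elasticity E = (dQ/dP)·(P/Q) = -46 × 9.2/1352.4 ≈ -0.313.
|E| ≈ 0.313 < 1, so demand is inelastic.

inelastic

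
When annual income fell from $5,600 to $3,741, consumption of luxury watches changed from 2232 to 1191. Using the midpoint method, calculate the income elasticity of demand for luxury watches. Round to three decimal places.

%ΔQ = (1191 − 2232)/[(2232+1191)/2] = -1041/1711.5 ≈ -0.6082.
%ΔI = (3,741 − 5,600)/[(5,600+3,741)/2] = -1859/4670.5 ≈ -0.3980.
E_I = %ΔQ/%ΔI ≈ 1.528.
E_I > 1: normal good (luxury).

1.528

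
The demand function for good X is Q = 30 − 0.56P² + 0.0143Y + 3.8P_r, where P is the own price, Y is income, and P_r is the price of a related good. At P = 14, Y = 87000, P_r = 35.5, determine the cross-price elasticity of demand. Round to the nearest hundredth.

0.10

Substituting, Q = 30 − 0.56(14)² + 0.0143(87000) + 3.8(35.5) = 30 − 109.76 + 1244.1 + 134.9 = 1299.24.
∂Q/∂P_r = +3.8, so E_xy = 3.8·(35.5/1299.24) ≈ 0.10.
E_xy > 0: the goods are substitutes.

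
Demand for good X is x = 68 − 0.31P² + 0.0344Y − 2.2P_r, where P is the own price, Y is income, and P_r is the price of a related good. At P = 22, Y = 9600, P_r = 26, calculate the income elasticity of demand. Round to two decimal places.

At the given point, x = 68 − 0.31(22)² + 0.0344(9600) − 2.2(26) = 68 − 150.04 + 330.24 − 57.2 = 191.
∂x/∂Y = +0.0344, so E_I = 0.0344·(9600/191) ≈ 1.73.
E_I > 1: normal good (luxury).

1.73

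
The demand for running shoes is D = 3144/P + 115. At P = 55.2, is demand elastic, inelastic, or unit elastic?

inelastic

At P = 55.2, D = 171.9565.
dD/dP = −3144/P² = −1.0318.
Point elasticity E = (dD/dP)·(P/D) = -1.0318 × 55.2/171.9565 ≈ -0.331.
|E| ≈ 0.331 < 1, so demand is inelastic.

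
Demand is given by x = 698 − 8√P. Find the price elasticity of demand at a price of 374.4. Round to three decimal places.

At P = 374.4, x = 543.2047.
dx/dP = −8/(2√P) = −8/(2·19.3494).
Point elasticity E = (dx/dP)·(P/x) = -0.2067 × 374.4/543.2047 ≈ -0.142.
|E| < 1, so demand is inelastic at this price.

-0.142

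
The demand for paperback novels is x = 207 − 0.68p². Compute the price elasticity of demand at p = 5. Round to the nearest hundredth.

-0.18

At p = 5, x = 190.
dx/dp = −2·0.68·p = −6.8.
Point elasticity E = (dx/dp)·(p/x) = -6.8 × 5/190 ≈ -0.18.
|E| < 1, so demand is inelastic at this price.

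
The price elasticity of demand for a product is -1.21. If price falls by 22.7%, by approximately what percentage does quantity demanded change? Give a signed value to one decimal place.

%ΔQ ≈ E × %ΔP = (-1.21) × (-22.7%) ≈ 27.5%.

27.5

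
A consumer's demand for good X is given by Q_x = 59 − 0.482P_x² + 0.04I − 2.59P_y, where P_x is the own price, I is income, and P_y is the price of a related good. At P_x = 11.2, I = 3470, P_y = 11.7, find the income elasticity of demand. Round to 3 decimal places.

1.297

Q_x = 59 − 0.482(11.2)² + 0.04(3470) − 2.59(11.7) = 59 − 60.4621 + 138.8 − 30.303 = 107.0349.
∂Q_x/∂I = +0.04, so E_I = 0.04·(3470/107.0349) ≈ 1.297.
E_I > 1: normal good (luxury).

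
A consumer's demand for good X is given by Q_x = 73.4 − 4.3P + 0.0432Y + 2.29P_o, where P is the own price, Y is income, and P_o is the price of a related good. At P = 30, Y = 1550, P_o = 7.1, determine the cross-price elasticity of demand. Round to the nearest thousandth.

0.589

Evaluating quantity at (P, Y, P_o) gives Q_x = 73.4 − 4.3(30) + 0.0432(1550) + 2.29(7.1) = 73.4 − 129 + 66.96 + 16.259 = 27.619.
∂Q_x/∂P_o = +2.29, so E_xy = 2.29·(7.1/27.619) ≈ 0.589.
E_xy > 0: the goods are substitutes.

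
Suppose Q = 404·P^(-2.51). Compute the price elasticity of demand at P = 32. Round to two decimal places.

-2.51

For a Cobb–Douglas (constant-elasticity) form Q = A·P^α·…, the elasticity with respect to P equals the exponent α at every point.
Here the exponent on P is -2.51, so the price elasticity of demand is -2.51.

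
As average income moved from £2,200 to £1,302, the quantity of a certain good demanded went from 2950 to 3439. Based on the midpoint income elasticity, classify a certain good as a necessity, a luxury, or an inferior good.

%ΔQ = (3439 − 2950)/[(2950+3439)/2] = 489/3194.5 ≈ 0.1531.
%ΔY = (1,302 − 2,200)/[(2,200+1,302)/2] = -898/1751 ≈ -0.5128.
E_I = %ΔQ/%ΔY ≈ -0.298.
E_I < 0: inferior good.

inferior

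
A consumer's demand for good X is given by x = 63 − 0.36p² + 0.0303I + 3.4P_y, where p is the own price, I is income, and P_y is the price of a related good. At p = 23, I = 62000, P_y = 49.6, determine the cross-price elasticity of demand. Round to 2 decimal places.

First evaluate x: 63 − 0.36(23)² + 0.0303(62000) + 3.4(49.6) = 63 − 190.44 + 1878.6 + 168.64 = 1919.8.
∂x/∂P_y = +3.4, so E_xy = 3.4·(49.6/1919.8) ≈ 0.09.
E_xy > 0: the goods are substitutes.

0.09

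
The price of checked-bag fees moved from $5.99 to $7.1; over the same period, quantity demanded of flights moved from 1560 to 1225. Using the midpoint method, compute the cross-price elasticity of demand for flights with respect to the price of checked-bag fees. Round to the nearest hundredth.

%ΔQ_x = (1225 − 1560)/[(1560+1225)/2] = -335/1392.5 ≈ -0.2406.
%ΔP_y = (7.1 − 5.99)/[(5.99+7.1)/2] ≈ 0.1696.
E_xy = -0.2406/0.1696 ≈ -1.42.
E_xy < 0, so flights and checked-bag fees are complements.

-1.42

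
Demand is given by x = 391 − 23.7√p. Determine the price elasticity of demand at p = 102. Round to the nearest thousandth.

At p = 102, x = 151.6417.
dx/dp = −23.7/(2√p) = −23.7/(2·10.0995).
Point elasticity E = (dx/dp)·(p/x) = -1.1733 × 102/151.6417 ≈ -0.789.
|E| < 1, so demand is inelastic at this price.

-0.789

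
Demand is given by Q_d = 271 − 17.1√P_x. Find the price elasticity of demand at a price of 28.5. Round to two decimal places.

At P_x = 28.5, Q_d = 179.711.
dQ_d/dP_x = −17.1/(2√P_x) = −17.1/(2·5.3385).
Point elasticity E = (dQ_d/dP_x)·(P_x/Q_d) = -1.6016 × 28.5/179.711 ≈ -0.25.
|E| < 1, so demand is inelastic at this price.

-0.25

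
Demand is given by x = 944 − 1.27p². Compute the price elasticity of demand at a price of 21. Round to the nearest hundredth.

At p = 21, x = 383.93.
dx/dp = −2·1.27·p = −53.34.
Point elasticity E = (dx/dp)·(p/x) = -53.34 × 21/383.93 ≈ -2.92.
|E| > 1, so demand is elastic at this price.

-2.92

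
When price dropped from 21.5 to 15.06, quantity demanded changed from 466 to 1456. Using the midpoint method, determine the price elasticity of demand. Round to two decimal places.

-2.92

%ΔQ = (1456 − 466)/[(466 + 1456)/2] = 990/961 ≈ 1.0302.
%ΔP = (15.06 − 21.5)/[(21.5 + 15.06)/2] = -6.44/18.28 ≈ -0.3523.
Arc elasticity E = %ΔQ/%ΔP ≈ 1.0302/-0.3523 ≈ -2.92.
|E| > 1: demand is elastic over this range.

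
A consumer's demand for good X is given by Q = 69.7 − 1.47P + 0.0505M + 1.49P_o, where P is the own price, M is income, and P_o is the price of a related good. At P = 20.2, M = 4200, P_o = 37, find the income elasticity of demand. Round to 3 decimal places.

0.690

Evaluating quantity at (P, M, P_o) gives Q = 69.7 − 1.47(20.2) + 0.0505(4200) + 1.49(37) = 69.7 − 29.694 + 212.1 + 55.13 = 307.236.
∂Q/∂M = +0.0505, so E_I = 0.0505·(4200/307.236) ≈ 0.690.
E_I ∈ (0,1): normal good (necessity).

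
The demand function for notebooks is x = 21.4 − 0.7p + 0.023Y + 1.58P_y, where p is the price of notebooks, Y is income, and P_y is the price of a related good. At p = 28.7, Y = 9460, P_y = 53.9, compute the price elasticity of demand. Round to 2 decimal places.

-0.07

First evaluate x: 21.4 − 0.7(28.7) + 0.023(9460) + 1.58(53.9) = 21.4 − 20.09 + 217.58 + 85.162 = 304.052.
∂x/∂p = −0.7, so E_p = (−0.7)·(28.7/304.052) ≈ -0.07.
|E_p| < 1: demand is inelastic.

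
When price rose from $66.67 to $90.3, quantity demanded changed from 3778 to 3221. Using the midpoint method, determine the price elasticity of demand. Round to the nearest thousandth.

-0.529

%ΔQ = (3221 − 3778)/[(3778 + 3221)/2] = -557/3499.5 ≈ -0.1592.
%ΔP = (90.3 − 66.67)/[(66.67 + 90.3)/2] = 23.63/78.485 ≈ 0.3011.
Arc elasticity E = %ΔQ/%ΔP ≈ -0.1592/0.3011 ≈ -0.529.
|E| < 1: demand is inelastic over this range.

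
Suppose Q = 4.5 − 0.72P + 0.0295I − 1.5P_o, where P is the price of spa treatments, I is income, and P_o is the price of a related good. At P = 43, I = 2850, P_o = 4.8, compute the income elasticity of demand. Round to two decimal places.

1.67

At the given point, Q = 4.5 − 0.72(43) + 0.0295(2850) − 1.5(4.8) = 4.5 − 30.96 + 84.075 − 7.2 = 50.415.
∂Q/∂I = +0.0295, so E_I = 0.0295·(2850/50.415) ≈ 1.67.
E_I > 1: normal good (luxury).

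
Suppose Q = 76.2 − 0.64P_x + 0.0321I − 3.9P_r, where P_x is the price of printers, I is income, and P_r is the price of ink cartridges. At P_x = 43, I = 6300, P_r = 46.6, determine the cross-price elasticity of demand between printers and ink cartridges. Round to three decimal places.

Q = 76.2 − 0.64(43) + 0.0321(6300) − 3.9(46.6) = 76.2 − 27.52 + 202.23 − 181.74 = 69.17.
∂Q/∂P_r = −3.9, so E_xy = -3.9·(46.6/69.17) ≈ -2.627.
E_xy < 0: the goods are complements.

-2.627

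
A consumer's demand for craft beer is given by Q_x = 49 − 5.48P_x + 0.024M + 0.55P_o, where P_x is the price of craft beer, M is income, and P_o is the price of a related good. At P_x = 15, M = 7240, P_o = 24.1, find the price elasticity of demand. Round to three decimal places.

-0.534

At the given point, Q_x = 49 − 5.48(15) + 0.024(7240) + 0.55(24.1) = 49 − 82.2 + 173.76 + 13.255 = 153.815.
∂Q_x/∂P_x = −5.48, so E_p = (−5.48)·(15/153.815) ≈ -0.534.
|E_p| < 1: demand is inelastic.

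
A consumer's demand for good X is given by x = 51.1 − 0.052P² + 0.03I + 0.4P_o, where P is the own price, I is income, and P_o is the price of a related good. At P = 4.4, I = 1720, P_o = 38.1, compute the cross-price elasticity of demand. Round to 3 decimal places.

0.130

Evaluating quantity at (P, I, P_o) gives x = 51.1 − 0.052(4.4)² + 0.03(1720) + 0.4(38.1) = 51.1 − 1.0067 + 51.6 + 15.24 = 116.9333.
∂x/∂P_o = +0.4, so E_xy = 0.4·(38.1/116.9333) ≈ 0.130.
E_xy > 0: the goods are substitutes.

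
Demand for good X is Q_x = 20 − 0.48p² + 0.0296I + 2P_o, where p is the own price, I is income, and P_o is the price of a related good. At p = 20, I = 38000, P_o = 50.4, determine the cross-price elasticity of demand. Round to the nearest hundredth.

At the given point, Q_x = 20 − 0.48(20)² + 0.0296(38000) + 2(50.4) = 20 − 192 + 1124.8 + 100.8 = 1053.6.
∂Q_x/∂P_o = +2, so E_xy = 2·(50.4/1053.6) ≈ 0.10.
E_xy > 0: the goods are substitutes.

0.10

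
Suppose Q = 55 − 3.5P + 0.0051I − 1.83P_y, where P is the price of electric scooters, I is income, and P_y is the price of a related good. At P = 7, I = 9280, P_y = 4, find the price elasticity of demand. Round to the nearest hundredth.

-0.35

At the given point, Q = 55 − 3.5(7) + 0.0051(9280) − 1.83(4) = 55 − 24.5 + 47.328 − 7.32 = 70.508.
∂Q/∂P = −3.5, so E_p = (−3.5)·(7/70.508) ≈ -0.35.
|E_p| < 1: demand is inelastic.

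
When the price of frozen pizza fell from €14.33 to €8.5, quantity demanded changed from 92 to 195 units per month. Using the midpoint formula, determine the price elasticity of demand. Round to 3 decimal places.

%Δq = (195 − 92)/[(92 + 195)/2] = 103/143.5 ≈ 0.7178.
%ΔP = (8.5 − 14.33)/[(14.33 + 8.5)/2] = -5.83/11.415 ≈ -0.5107.
Arc elasticity E = %Δq/%ΔP ≈ 0.7178/-0.5107 ≈ -1.405.
|E| > 1: demand is elastic over this range.

-1.405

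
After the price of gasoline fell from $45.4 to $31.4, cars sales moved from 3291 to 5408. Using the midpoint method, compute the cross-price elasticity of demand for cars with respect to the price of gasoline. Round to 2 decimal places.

-1.34

%ΔQ_x = (5408 − 3291)/[(3291+5408)/2] = 2117/4349.5 ≈ 0.4867.
%ΔP_y = (31.4 − 45.4)/[(45.4+31.4)/2] ≈ -0.3646.
E_xy = 0.4867/-0.3646 ≈ -1.34.
E_xy < 0, so cars and gasoline are complements.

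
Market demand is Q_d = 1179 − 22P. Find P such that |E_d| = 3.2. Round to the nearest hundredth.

Set −bP/(a − bP) = −3.2 ⇒ bP = 3.2(a − bP) ⇒ bP(1+3.2) = 3.2·a.
P = 3.2·1179/(22·4.2) ≈ 40.83.

40.83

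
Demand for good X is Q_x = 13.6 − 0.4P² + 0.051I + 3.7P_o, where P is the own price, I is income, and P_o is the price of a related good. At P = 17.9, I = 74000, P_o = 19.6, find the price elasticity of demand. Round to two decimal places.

Substituting, Q_x = 13.6 − 0.4(17.9)² + 0.051(74000) + 3.7(19.6) = 13.6 − 128.164 + 3774 + 72.52 = 3731.956.
∂Q_x/∂P = −2·0.4·P = -14.32, so E_p = -14.32·(17.9/3731.956) ≈ -0.07.
|E_p| < 1: demand is inelastic.

-0.07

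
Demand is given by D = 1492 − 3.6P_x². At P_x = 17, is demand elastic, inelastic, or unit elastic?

At P_x = 17, D = 451.6.
dD/dP_x = −2·3.6·P_x = −122.4.
Point elasticity E = (dD/dP_x)·(P_x/D) = -122.4 × 17/451.6 ≈ -4.608.
|E| ≈ 4.608 > 1, so demand is elastic.

elastic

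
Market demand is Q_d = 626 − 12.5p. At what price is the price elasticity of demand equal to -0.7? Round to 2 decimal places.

20.62

Set −bp/(a − bp) = −0.7 ⇒ bp = 0.7(a − bp) ⇒ bp(1+0.7) = 0.7·a.
p = 0.7·626/(12.5·1.7) ≈ 20.62.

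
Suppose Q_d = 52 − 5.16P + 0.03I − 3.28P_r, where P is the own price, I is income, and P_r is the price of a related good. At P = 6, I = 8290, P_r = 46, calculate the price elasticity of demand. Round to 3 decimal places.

Evaluating quantity at (P, I, P_r) gives Q_d = 52 − 5.16(6) + 0.03(8290) − 3.28(46) = 52 − 30.96 + 248.7 − 150.88 = 118.86.
∂Q_d/∂P = −5.16, so E_p = (−5.16)·(6/118.86) ≈ -0.260.
|E_p| < 1: demand is inelastic.

-0.260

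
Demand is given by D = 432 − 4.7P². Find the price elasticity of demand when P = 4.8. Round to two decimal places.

At P = 4.8, D = 323.712.
dD/dP = −2·4.7·P = −45.12.
Point elasticity E = (dD/dP)·(P/D) = -45.12 × 4.8/323.712 ≈ -0.67.
|E| < 1, so demand is inelastic at this price.

-0.67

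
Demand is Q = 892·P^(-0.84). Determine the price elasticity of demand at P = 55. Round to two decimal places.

For a Cobb–Douglas (constant-elasticity) form Q = A·P^α·…, the elasticity with respect to P equals the exponent α at every point.
Here the exponent on P is -0.84, so the price elasticity of demand is -0.84.

-0.84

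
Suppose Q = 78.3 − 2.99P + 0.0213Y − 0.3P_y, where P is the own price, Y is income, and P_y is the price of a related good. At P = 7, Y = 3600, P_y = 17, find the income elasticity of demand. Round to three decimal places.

Substituting, Q = 78.3 − 2.99(7) + 0.0213(3600) − 0.3(17) = 78.3 − 20.93 + 76.68 − 5.1 = 128.95.
∂Q/∂Y = +0.0213, so E_I = 0.0213·(3600/128.95) ≈ 0.595.
E_I ∈ (0,1): normal good (necessity).

0.595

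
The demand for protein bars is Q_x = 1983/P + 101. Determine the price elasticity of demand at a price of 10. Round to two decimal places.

At P = 10, Q_x = 299.3.
dQ_x/dP = −1983/P² = −19.83.
Point elasticity E = (dQ_x/dP)·(P/Q_x) = -19.83 × 10/299.3 ≈ -0.66.
|E| < 1, so demand is inelastic at this price.

-0.66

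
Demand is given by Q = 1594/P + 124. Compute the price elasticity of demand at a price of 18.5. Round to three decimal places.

At P = 18.5, Q = 210.1622.
dQ/dP = −1594/P² = −4.6574.
Point elasticity E = (dQ/dP)·(P/Q) = -4.6574 × 18.5/210.1622 ≈ -0.410.
|E| < 1, so demand is inelastic at this price.

-0.410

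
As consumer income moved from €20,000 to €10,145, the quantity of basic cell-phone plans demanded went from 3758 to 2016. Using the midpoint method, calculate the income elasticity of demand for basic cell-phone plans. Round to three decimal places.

0.923

%ΔQ = (2016 − 3758)/[(3758+2016)/2] = -1742/2887 ≈ -0.6034.
%ΔM = (10,145 − 20,000)/[(20,000+10,145)/2] = -9855/15072.5 ≈ -0.6538.
E_I = %ΔQ/%ΔM ≈ 0.923.
E_I ∈ (0,1): normal good (necessity).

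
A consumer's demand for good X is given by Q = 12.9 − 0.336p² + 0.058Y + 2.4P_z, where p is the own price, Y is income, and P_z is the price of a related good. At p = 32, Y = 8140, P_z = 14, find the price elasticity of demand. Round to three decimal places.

Q = 12.9 − 0.336(32)² + 0.058(8140) + 2.4(14) = 12.9 − 344.064 + 472.12 + 33.6 = 174.556.
∂Q/∂p = −2·0.336·p = -21.504, so E_p = -21.504·(32/174.556) ≈ -3.942.
|E_p| > 1: demand is elastic.

-3.942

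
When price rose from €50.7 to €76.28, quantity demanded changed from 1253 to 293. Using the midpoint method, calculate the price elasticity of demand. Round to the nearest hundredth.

%Δq = (293 − 1253)/[(1253 + 293)/2] = -960/773 ≈ -1.2419.
%Δp = (76.28 − 50.7)/[(50.7 + 76.28)/2] = 25.58/63.49 ≈ 0.4029.
Arc elasticity E = %Δq/%Δp ≈ -1.2419/0.4029 ≈ -3.08.
|E| > 1: demand is elastic over this range.

-3.08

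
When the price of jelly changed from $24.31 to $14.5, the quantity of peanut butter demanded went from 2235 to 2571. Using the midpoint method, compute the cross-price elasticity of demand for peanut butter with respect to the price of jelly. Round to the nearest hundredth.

%ΔQ_x = (2571 − 2235)/[(2235+2571)/2] = 336/2403 ≈ 0.1398.
%ΔP_y = (14.5 − 24.31)/[(24.31+14.5)/2] ≈ -0.5055.
E_xy = 0.1398/-0.5055 ≈ -0.28.
E_xy < 0, so peanut butter and jelly are complements.

-0.28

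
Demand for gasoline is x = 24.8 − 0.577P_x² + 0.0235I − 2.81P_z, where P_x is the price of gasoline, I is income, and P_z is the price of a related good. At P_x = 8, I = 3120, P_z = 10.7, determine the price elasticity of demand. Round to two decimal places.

-2.37

x = 24.8 − 0.577(8)² + 0.0235(3120) − 2.81(10.7) = 24.8 − 36.928 + 73.32 − 30.067 = 31.125.
∂x/∂P_x = −2·0.577·P_x = -9.232, so E_p = -9.232·(8/31.125) ≈ -2.37.
|E_p| > 1: demand is elastic.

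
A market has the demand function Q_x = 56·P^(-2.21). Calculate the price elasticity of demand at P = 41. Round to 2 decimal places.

-2.21

For a Cobb–Douglas (constant-elasticity) form Q_x = A·P^α·…, the elasticity with respect to P equals the exponent α at every point.
Here the exponent on P is -2.21, so the price elasticity of demand is -2.21.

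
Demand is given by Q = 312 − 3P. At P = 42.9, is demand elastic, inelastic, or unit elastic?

inelastic

At P = 42.9, Q = 183.3.
dQ/dP = −3.
Point elasticity E = (dQ/dP)·(P/Q) = -3 × 42.9/183.3 ≈ -0.702.
|E| ≈ 0.702 < 1, so demand is inelastic.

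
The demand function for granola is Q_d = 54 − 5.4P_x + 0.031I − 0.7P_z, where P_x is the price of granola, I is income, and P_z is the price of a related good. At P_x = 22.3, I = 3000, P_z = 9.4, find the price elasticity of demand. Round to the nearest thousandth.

-6.021

At the given point, Q_d = 54 − 5.4(22.3) + 0.031(3000) − 0.7(9.4) = 54 − 120.42 + 93 − 6.58 = 20.
∂Q_d/∂P_x = −5.4, so E_p = (−5.4)·(22.3/20) ≈ -6.021.
|E_p| > 1: demand is elastic.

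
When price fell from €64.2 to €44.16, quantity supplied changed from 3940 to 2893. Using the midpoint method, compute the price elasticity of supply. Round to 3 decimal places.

%ΔQ = (2893 − 3940)/[(3940 + 2893)/2] = -1047/3416.5 ≈ -0.3065.
%ΔP = (44.16 − 64.2)/[(64.2 + 44.16)/2] = -20.04/54.18 ≈ -0.3699.
Arc elasticity E = %ΔQ/%ΔP ≈ -0.3065/-0.3699 ≈ 0.829.
|E| < 1: supply is inelastic over this range.

0.829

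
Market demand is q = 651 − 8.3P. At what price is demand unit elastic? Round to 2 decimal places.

For linear demand q = a − bP, E = −bP/(a − bP). |E| = 1 ⇒ bP = a − bP ⇒ P = a/(2b).
P = 651/(2·8.3) ≈ 39.22.

39.22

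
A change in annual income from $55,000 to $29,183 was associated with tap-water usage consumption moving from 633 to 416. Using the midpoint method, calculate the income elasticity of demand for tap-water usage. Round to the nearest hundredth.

0.67

%ΔQ = (416 − 633)/[(633+416)/2] = -217/524.5 ≈ -0.4137.
%ΔI = (29,183 − 55,000)/[(55,000+29,183)/2] = -25817/42091.5 ≈ -0.6134.
E_I = %ΔQ/%ΔI ≈ 0.67.
E_I ∈ (0,1): normal good (necessity).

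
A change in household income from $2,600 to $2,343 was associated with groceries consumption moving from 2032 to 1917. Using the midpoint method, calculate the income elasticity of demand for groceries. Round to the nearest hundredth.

0.56

%ΔQ = (1917 − 2032)/[(2032+1917)/2] = -115/1974.5 ≈ -0.0582.
%ΔI = (2,343 − 2,600)/[(2,600+2,343)/2] = -257/2471.5 ≈ -0.1040.
E_I = %ΔQ/%ΔI ≈ 0.56.
E_I ∈ (0,1): normal good (necessity).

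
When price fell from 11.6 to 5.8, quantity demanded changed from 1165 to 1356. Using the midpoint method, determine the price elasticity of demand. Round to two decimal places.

%Δq = (1356 − 1165)/[(1165 + 1356)/2] = 191/1260.5 ≈ 0.1515.
%Δp = (5.8 − 11.6)/[(11.6 + 5.8)/2] = -5.8/8.7 ≈ -0.6667.
Arc elasticity E = %Δq/%Δp ≈ 0.1515/-0.6667 ≈ -0.23.
|E| < 1: demand is inelastic over this range.

-0.23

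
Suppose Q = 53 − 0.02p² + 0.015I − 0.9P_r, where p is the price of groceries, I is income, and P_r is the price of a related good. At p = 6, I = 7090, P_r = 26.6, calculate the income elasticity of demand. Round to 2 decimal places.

At the given point, Q = 53 − 0.02(6)² + 0.015(7090) − 0.9(26.6) = 53 − 0.72 + 106.35 − 23.94 = 134.69.
∂Q/∂I = +0.015, so E_I = 0.015·(7090/134.69) ≈ 0.79.
E_I ∈ (0,1): normal good (necessity).

0.79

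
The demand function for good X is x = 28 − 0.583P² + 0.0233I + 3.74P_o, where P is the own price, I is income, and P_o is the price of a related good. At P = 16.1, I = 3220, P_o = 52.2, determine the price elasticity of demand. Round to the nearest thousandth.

-2.054

x = 28 − 0.583(16.1)² + 0.0233(3220) + 3.74(52.2) = 28 − 151.1194 + 75.026 + 195.228 = 147.1346.
∂x/∂P = −2·0.583·P = -18.7726, so E_p = -18.7726·(16.1/147.1346) ≈ -2.054.
|E_p| > 1: demand is elastic.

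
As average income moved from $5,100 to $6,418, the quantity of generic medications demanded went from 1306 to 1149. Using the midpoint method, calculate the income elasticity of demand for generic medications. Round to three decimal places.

%ΔQ = (1149 − 1306)/[(1306+1149)/2] = -157/1227.5 ≈ -0.1279.
%ΔM = (6,418 − 5,100)/[(5,100+6,418)/2] = 1318/5759 ≈ 0.2289.
E_I = %ΔQ/%ΔM ≈ -0.559.
E_I < 0: inferior good.

-0.559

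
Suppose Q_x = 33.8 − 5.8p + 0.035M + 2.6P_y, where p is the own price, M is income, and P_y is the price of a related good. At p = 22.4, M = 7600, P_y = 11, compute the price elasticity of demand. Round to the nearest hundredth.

Q_x = 33.8 − 5.8(22.4) + 0.035(7600) + 2.6(11) = 33.8 − 129.92 + 266 + 28.6 = 198.48.
∂Q_x/∂p = −5.8, so E_p = (−5.8)·(22.4/198.48) ≈ -0.65.
|E_p| < 1: demand is inelastic.

-0.65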